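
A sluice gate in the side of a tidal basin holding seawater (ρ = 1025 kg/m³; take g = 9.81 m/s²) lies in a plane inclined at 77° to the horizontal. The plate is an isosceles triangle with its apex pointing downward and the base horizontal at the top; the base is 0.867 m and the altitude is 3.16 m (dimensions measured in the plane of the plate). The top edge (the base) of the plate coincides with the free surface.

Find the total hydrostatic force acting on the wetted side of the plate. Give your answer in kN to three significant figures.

F ≈ 14.1 kN

γ = ρg = 1025 × 9.81 / 1000 = 10.05525 kN/m³.
Let θ = 77° be the plate's angle to the horizontal; measure y along the incline from where the plane meets the free surface. Vertical depth h = y·sinθ with sinθ = 0.974370.
With the apex down, the centroid sits h/3 = 3.16/3 = 1.05333 m below the base (the top edge), so y_c = 1.05333 m and h_c = 1.05333 × 0.974370 = 1.02633 m.
A = ½ × 0.867 × 3.16 = 1.36986 m².
Resultant F = γ·h_c·A = 10.05525 × 1.02633 × 1.36986 = 14.137 kN.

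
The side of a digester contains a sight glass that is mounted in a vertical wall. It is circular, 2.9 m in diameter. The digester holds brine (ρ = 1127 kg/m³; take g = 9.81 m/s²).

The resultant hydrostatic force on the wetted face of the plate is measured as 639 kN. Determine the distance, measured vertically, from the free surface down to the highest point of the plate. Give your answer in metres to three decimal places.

γ = ρg = 1127 × 9.81 / 1000 = 11.05587 kN/m³.
A = π(1.45)² = 6.6052 m².
From F = γ·h_c·A, the centroid depth is h_c = 639/(11.05587 × 6.6052) = 8.75028 m.
The centroid is at the centre, 1.45 m below the top of the plate, so the highest point sits at h_top = 8.75028 − 1.45 = 7.30028 m below the surface.

d_top ≈ 7.300 m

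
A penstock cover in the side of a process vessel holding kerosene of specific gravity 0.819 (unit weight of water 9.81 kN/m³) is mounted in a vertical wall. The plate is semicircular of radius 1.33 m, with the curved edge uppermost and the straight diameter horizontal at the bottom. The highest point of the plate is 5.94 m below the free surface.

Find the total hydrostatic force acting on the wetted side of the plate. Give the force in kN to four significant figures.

γ = 0.819 × 9.81 = 8.03439 kN/m³.
The centroid lies 4r/(3π) = 0.56447 m above the diameter, so r − 4r/(3π) = 1.33 − 0.56447 = 0.76553 m below the topmost point, so the centroid depth is h_c = 5.94 + 0.76553 = 6.70553 m.
A = πr²/2 = π × 1.33²/2 = 2.77858 m².
Resultant F = γ·h_c·A = 8.03439 × 6.70553 × 2.77858 = 149.696 kN.

F ≈ 149.7 kN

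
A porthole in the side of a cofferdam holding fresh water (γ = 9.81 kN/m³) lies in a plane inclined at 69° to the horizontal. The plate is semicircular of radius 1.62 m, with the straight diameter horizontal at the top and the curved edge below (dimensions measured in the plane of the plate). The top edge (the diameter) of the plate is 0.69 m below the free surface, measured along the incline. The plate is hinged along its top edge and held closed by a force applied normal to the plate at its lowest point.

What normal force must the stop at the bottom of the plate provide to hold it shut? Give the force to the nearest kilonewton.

P ≈ 26 kN

γ = 9.81 kN/m³.
Let θ = 69° be the plate's angle to the horizontal; measure y along the incline from where the plane meets the free surface. Vertical depth h = y·sinθ with sinθ = 0.933580.
The centroid of a semicircle lies 4r/(3π) = 0.687549 m from the diameter, here below the top edge, so y_c = 0.69 + 0.687549 = 1.37755 m and h_c = 1.37755 × 0.933580 = 1.28605 m.
A = πr²/2 = π × 1.62²/2 = 4.1224 m².
Resultant F = γ·h_c·A = 9.81 × 1.28605 × 4.1224 = 52.0088 kN.
I_c = (π/8 − 8/(9π))·r⁴ = 0.109757 × 1.62⁴ = 0.755949 m⁴.
Centre of pressure: y_p = y_c + I_c/(y_c·A) = 1.37755 + 0.755949/(1.37755 × 4.1224) = 1.37755 + 0.133117 = 1.51067 m along the plane.
The resultant acts 0.687549 + 0.133117 = 0.820666 m (along the plate) below the hinge at the top edge, so the moment about the hinge is M = F × 0.820666 = 52.0088 × 0.820666 = 42.6819 kN·m.
A normal force at the bottom, 1.62 m from the hinge, must supply this moment: P = 42.6819/1.62 = 26.3469 kN.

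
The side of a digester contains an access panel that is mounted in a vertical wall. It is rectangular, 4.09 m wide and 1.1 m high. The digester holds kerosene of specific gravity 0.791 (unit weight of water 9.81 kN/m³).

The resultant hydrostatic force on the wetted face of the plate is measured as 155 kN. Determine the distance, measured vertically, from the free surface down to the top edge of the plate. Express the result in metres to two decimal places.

γ = 0.791 × 9.81 = 7.75971 kN/m³.
A = 4.09 × 1.1 = 4.499 m².
From F = γ·h_c·A, the centroid depth is h_c = 155/(7.75971 × 4.499) = 4.43987 m.
The centroid lies 1.1/2 = 0.55 m below the top edge, so the top edge sits at h_top = 4.43987 − 0.55 = 3.88987 m below the surface.

d_top ≈ 3.89 m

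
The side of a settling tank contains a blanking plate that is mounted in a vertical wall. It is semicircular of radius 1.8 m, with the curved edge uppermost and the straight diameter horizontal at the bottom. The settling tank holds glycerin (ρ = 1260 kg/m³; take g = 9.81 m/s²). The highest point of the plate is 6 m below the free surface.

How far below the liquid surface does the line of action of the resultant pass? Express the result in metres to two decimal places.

γ = ρg = 1260 × 9.81 / 1000 = 12.3606 kN/m³.
The centroid lies 4r/(3π) = 0.763944 m above the diameter, so r − 4r/(3π) = 1.8 − 0.763944 = 1.03606 m below the topmost point, so the centroid depth is h_c = 6 + 1.03606 = 7.03606 m.
A = πr²/2 = π × 1.8²/2 = 5.08938 m².
Resultant F = γ·h_c·A = 12.3606 × 7.03606 × 5.08938 = 442.623 kN.
I_c = (π/8 − 8/(9π))·r⁴ = 0.109757 × 1.8⁴ = 1.15219 m⁴.
Centre of pressure: y_p = y_c + I_c/(y_c·A) = 7.03606 + 1.15219/(7.03606 × 5.08938) = 7.03606 + 0.0321758 = 7.06824 m along the plane.

h_p = 7.07 m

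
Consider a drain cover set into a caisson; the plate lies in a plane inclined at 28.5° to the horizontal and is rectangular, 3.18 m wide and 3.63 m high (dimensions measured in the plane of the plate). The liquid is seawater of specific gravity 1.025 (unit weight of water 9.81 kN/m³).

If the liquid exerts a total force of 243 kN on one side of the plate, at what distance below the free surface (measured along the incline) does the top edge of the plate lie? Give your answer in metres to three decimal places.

γ = 1.025 × 9.81 = 10.05525 kN/m³.
A = 3.18 × 3.63 = 11.5434 m².
From F = γ·h_c·A, the centroid depth is h_c = 243/(10.05525 × 11.5434) = 2.09353 m.
Let θ = 28.5° be the plate's angle to the horizontal; measure y along the incline from where the plane meets the free surface. Vertical depth h = y·sinθ with sinθ = 0.477159.
Along the incline, y_c = h_c/sinθ = 2.09353/0.477159 = 4.38749 m.
The centroid lies 3.63/2 = 1.815 m below the top edge, so the top edge sits at y_top = 4.38749 − 1.815 = 2.57249 m along the incline.

y_top ≈ 2.572 m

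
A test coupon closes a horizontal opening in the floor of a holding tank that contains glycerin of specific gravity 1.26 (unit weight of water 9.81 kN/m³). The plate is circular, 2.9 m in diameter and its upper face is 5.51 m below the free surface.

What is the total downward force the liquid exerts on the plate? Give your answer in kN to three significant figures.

F ≈ 450 kN

γ = 1.26 × 9.81 = 12.3606 kN/m³.
The plate is horizontal, so pressure is uniform at p = γ·h = 12.3606 × 5.51 = 68.1069 kN/m².
A = π(1.45)² = 6.6052 m².
F = p·A = 68.1069 × 6.6052 = 449.86 kN.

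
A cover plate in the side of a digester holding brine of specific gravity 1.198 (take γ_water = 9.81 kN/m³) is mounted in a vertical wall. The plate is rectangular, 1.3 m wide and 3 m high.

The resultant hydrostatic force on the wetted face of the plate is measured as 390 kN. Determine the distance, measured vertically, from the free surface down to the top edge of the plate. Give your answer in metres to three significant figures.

γ = 1.198 × 9.81 = 11.75238 kN/m³.
A = 1.3 × 3 = 3.9 m².
From F = γ·h_c·A, the centroid depth is h_c = 390/(11.75238 × 3.9) = 8.50891 m.
The centroid lies 3/2 = 1.5 m below the top edge, so the top edge sits at h_top = 8.50891 − 1.5 = 7.00891 m below the surface.

d_top ≈ 7.01 m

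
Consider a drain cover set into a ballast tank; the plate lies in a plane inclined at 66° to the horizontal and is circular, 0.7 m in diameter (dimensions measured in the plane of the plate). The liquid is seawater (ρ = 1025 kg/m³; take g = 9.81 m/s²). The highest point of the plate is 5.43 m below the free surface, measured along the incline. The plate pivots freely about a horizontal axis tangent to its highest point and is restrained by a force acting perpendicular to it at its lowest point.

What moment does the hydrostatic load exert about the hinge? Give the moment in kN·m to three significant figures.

γ = ρg = 1025 × 9.81 / 1000 = 10.05525 kN/m³.
Let θ = 66° be the plate's angle to the horizontal; measure y along the incline from where the plane meets the free surface. Vertical depth h = y·sinθ with sinθ = 0.913545.
The centroid is at the centre, 0.35 m below the top of the plate, so y_c = 5.43 + 0.35 = 5.78 m and h_c = 5.78 × 0.913545 = 5.28029 m.
A = π(0.35)² = 0.384845 m².
Resultant F = γ·h_c·A = 10.05525 × 5.28029 × 0.384845 = 20.4332 kN.
I_c = πr⁴/4 = π × 0.35⁴/4 = 0.0117859 m⁴.
Centre of pressure: y_p = y_c + I_c/(y_c·A) = 5.78 + 0.0117859/(5.78 × 0.384845) = 5.78 + 0.00529845 = 5.7853 m along the plane.
The resultant acts 0.35 + 0.00529845 = 0.355298 m (along the plate) below the hinge at the top edge, so the moment about the hinge is M = F × 0.355298 = 20.4332 × 0.355298 = 7.25988 kN·m.

M ≈ 7.26 kN·m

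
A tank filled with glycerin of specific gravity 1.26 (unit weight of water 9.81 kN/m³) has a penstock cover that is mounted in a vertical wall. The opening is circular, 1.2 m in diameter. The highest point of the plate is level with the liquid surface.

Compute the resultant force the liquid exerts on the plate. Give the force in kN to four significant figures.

F ≈ 8.388 kN

γ = 1.26 × 9.81 = 12.3606 kN/m³.
The centroid is at the centre, 0.6 m below the top of the plate, so the centroid depth is h_c = 0.6 m.
A = π(0.6)² = 1.13097 m².
Resultant F = γ·h_c·A = 12.3606 × 0.6 × 1.13097 = 8.38768 kN.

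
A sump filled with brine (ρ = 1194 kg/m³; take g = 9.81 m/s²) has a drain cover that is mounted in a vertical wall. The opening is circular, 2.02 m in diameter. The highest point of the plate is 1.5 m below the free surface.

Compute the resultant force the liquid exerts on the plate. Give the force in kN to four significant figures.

γ = ρg = 1194 × 9.81 / 1000 = 11.71314 kN/m³.
The centroid is at the centre, 1.01 m below the top of the plate, so the centroid depth is h_c = 1.5 + 1.01 = 2.51 m.
A = π(1.01)² = 3.20474 m².
Resultant F = γ·h_c·A = 11.71314 × 2.51 × 3.20474 = 94.2193 kN.

F ≈ 94.22 kN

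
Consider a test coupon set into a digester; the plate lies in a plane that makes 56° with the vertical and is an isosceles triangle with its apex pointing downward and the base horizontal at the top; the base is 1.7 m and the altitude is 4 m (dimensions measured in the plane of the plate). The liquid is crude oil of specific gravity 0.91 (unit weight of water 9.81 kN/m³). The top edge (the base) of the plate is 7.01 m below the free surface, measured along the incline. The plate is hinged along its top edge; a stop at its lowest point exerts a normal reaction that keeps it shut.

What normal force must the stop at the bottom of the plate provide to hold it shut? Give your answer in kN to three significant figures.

P ≈ 51.0 kN

γ = 0.91 × 9.81 = 8.9271 kN/m³.
The plate makes 56° with the vertical, i.e. θ = 90° − 56° = 34° to the horizontal. Measuring y along the incline from the free-surface line, vertical depth h = y·sinθ with sinθ = 0.559193.
With the apex down, the centroid sits h/3 = 4/3 = 1.33333 m below the base (the top edge), so y_c = 7.01 + 1.33333 = 8.34333 m and h_c = 8.34333 × 0.559193 = 4.66553 m.
A = ½ × 1.7 × 4 = 3.4 m².
Resultant F = γ·h_c·A = 8.9271 × 4.66553 × 3.4 = 141.609 kN.
I_c = b·h³/36 = 1.7 × 4³/36 = 3.02222 m⁴.
Centre of pressure: y_p = y_c + I_c/(y_c·A) = 8.34333 + 3.02222/(8.34333 × 3.4) = 8.34333 + 0.106539 = 8.44987 m along the plane.
The resultant acts 1.33333 + 0.106539 = 1.43987 m (along the plate) below the hinge at the top edge, so the moment about the hinge is M = F × 1.43987 = 141.609 × 1.43987 = 203.899 kN·m.
A normal force at the bottom, 4 m from the hinge, must supply this moment: P = 203.899/4 = 50.9748 kN.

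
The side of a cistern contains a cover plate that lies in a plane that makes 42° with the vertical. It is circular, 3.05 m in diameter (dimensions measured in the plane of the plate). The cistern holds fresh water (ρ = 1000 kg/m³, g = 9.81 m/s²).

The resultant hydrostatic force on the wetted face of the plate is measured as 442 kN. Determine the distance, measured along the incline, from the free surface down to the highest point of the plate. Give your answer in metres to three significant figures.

γ = ρg = 1000 × 9.81 = 9810 N/m³ = 9.81 kN/m³.
A = π(1.525)² = 7.30617 m².
From F = γ·h_c·A, the centroid depth is h_c = 442/(9.81 × 7.30617) = 6.16685 m.
The plate makes 42° with the vertical, i.e. θ = 90° − 42° = 48° to the horizontal. Measuring y along the incline from the free-surface line, vertical depth h = y·sinθ with sinθ = 0.743145.
Along the incline, y_c = h_c/sinθ = 6.16685/0.743145 = 8.29831 m.
The centroid is at the centre, 1.525 m below the top of the plate, so the highest point sits at y_top = 8.29831 − 1.525 = 6.77331 m along the incline.

y_top ≈ 6.77 m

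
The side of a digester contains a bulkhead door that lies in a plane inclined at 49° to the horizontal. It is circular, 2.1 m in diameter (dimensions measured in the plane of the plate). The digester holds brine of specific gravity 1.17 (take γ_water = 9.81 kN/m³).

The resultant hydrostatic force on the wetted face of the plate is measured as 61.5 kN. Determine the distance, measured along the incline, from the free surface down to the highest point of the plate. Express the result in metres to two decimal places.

γ = 1.17 × 9.81 = 11.4777 kN/m³.
A = π(1.05)² = 3.46361 m².
From F = γ·h_c·A, the centroid depth is h_c = 61.5/(11.4777 × 3.46361) = 1.547 m.
Let θ = 49° be the plate's angle to the horizontal; measure y along the incline from where the plane meets the free surface. Vertical depth h = y·sinθ with sinθ = 0.754710.
Along the incline, y_c = h_c/sinθ = 1.547/0.754710 = 2.04979 m.
The centroid is at the centre, 1.05 m below the top of the plate, so the highest point sits at y_top = 2.04979 − 1.05 = 0.99979 m along the incline.

y_top ≈ 1.00 m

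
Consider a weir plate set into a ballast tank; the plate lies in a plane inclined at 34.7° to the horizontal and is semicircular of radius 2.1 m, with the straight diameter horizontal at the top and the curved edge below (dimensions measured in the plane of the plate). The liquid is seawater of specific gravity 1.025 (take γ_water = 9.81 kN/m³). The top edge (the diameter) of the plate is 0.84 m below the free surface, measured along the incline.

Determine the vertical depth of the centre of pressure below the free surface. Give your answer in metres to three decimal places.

γ = 1.025 × 9.81 = 10.05525 kN/m³.
Let θ = 34.7° be the plate's angle to the horizontal; measure y along the incline from where the plane meets the free surface. Vertical depth h = y·sinθ with sinθ = 0.569280.
The centroid of a semicircle lies 4r/(3π) = 0.891268 m from the diameter, here below the top edge, so y_c = 0.84 + 0.891268 = 1.73127 m and h_c = 1.73127 × 0.569280 = 0.985577 m.
A = πr²/2 = π × 2.1²/2 = 6.92721 m².
Resultant F = γ·h_c·A = 10.05525 × 0.985577 × 6.92721 = 68.6502 kN.
I_c = (π/8 − 8/(9π))·r⁴ = 0.109757 × 2.1⁴ = 2.13457 m⁴.
Centre of pressure: y_p = y_c + I_c/(y_c·A) = 1.73127 + 2.13457/(1.73127 × 6.92721) = 1.73127 + 0.177987 = 1.90926 m along the plane.
Vertically, h_p = y_p·sinθ = 1.90926 × 0.569280 = 1.0869 m.

h_p = 1.087 m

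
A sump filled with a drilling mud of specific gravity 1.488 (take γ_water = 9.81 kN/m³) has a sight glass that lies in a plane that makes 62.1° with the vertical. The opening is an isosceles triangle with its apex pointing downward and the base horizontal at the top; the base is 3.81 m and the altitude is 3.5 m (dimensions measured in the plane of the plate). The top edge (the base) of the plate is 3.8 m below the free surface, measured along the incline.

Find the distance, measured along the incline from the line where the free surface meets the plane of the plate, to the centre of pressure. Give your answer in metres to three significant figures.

γ = 1.488 × 9.81 = 14.59728 kN/m³.
The plate makes 62.1° with the vertical, i.e. θ = 90° − 62.1° = 27.9° to the horizontal. Measuring y along the incline from the free-surface line, vertical depth h = y·sinθ with sinθ = 0.467930.
With the apex down, the centroid sits h/3 = 3.5/3 = 1.16667 m below the base (the top edge), so y_c = 3.8 + 1.16667 = 4.96667 m and h_c = 4.96667 × 0.467930 = 2.32405 m.
A = ½ × 3.81 × 3.5 = 6.6675 m².
Resultant F = γ·h_c·A = 14.59728 × 2.32405 × 6.6675 = 226.194 kN.
I_c = b·h³/36 = 3.81 × 3.5³/36 = 4.5376 m⁴.
Centre of pressure: y_p = y_c + I_c/(y_c·A) = 4.96667 + 4.5376/(4.96667 × 6.6675) = 4.96667 + 0.137024 = 5.10369 m along the plane.

y_p = 5.10 m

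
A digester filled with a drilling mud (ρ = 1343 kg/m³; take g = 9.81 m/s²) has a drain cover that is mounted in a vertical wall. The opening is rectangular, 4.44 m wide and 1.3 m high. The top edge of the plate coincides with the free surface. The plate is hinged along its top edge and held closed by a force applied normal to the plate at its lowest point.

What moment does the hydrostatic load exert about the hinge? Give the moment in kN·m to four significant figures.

M ≈ 42.84 kN·m

γ = ρg = 1343 × 9.81 / 1000 = 13.17483 kN/m³.
The centroid lies 1.3/2 = 0.65 m below the top edge, so the centroid depth is h_c = 0.65 m.
A = 4.44 × 1.3 = 5.772 m².
Resultant F = γ·h_c·A = 13.17483 × 0.65 × 5.772 = 49.4293 kN.
I_c = b·h³/12 = 4.44 × 1.3³/12 = 0.81289 m⁴.
Centre of pressure: y_p = y_c + I_c/(y_c·A) = 0.65 + 0.81289/(0.65 × 5.772) = 0.65 + 0.216667 = 0.866667 m along the plane.
The resultant acts 0.65 + 0.216667 = 0.866667 m (along the plate) below the hinge at the top edge, so the moment about the hinge is M = F × 0.866667 = 49.4293 × 0.866667 = 42.8387 kN·m.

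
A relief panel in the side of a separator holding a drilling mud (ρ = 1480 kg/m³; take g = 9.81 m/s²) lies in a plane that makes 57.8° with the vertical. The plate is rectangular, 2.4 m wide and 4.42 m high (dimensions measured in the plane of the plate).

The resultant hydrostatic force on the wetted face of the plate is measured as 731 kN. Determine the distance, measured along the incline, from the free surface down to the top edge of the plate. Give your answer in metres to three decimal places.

y_top ≈ 6.697 m

γ = ρg = 1480 × 9.81 / 1000 = 14.5188 kN/m³.
A = 2.4 × 4.42 = 10.608 m².
From F = γ·h_c·A, the centroid depth is h_c = 731/(14.5188 × 10.608) = 4.74628 m.
The plate makes 57.8° with the vertical, i.e. θ = 90° − 57.8° = 32.2° to the horizontal. Measuring y along the incline from the free-surface line, vertical depth h = y·sinθ with sinθ = 0.532876.
Along the incline, y_c = h_c/sinθ = 4.74628/0.532876 = 8.90691 m.
The centroid lies 4.42/2 = 2.21 m below the top edge, so the top edge sits at y_top = 8.90691 − 2.21 = 6.69691 m along the incline.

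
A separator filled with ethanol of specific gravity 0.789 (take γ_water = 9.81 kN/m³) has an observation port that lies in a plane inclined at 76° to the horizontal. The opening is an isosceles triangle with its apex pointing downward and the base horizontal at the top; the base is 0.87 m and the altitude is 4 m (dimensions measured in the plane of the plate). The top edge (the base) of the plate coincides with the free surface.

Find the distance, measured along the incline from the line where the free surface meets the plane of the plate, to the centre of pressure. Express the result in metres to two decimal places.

γ = 0.789 × 9.81 = 7.74009 kN/m³.
Let θ = 76° be the plate's angle to the horizontal; measure y along the incline from where the plane meets the free surface. Vertical depth h = y·sinθ with sinθ = 0.970296.
With the apex down, the centroid sits h/3 = 4/3 = 1.33333 m below the base (the top edge), so y_c = 1.33333 m and h_c = 1.33333 × 0.970296 = 1.29372 m.
A = ½ × 0.87 × 4 = 1.74 m².
Resultant F = γ·h_c·A = 7.74009 × 1.29372 × 1.74 = 17.4235 kN.
I_c = b·h³/36 = 0.87 × 4³/36 = 1.54667 m⁴.
Centre of pressure: y_p = y_c + I_c/(y_c·A) = 1.33333 + 1.54667/(1.33333 × 1.74) = 1.33333 + 0.66667 = 2 m along the plane.

y_p = 2.00 m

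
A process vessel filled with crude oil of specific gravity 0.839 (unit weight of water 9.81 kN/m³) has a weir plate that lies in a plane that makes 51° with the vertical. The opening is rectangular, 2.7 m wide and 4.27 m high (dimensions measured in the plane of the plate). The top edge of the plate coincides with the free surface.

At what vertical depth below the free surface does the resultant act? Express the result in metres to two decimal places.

h_p = 1.79 m

γ = 0.839 × 9.81 = 8.23059 kN/m³.
The plate makes 51° with the vertical, i.e. θ = 90° − 51° = 39° to the horizontal. Measuring y along the incline from the free-surface line, vertical depth h = y·sinθ with sinθ = 0.629320.
The centroid lies 4.27/2 = 2.135 m below the top edge, so y_c = 2.135 m and h_c = 2.135 × 0.629320 = 1.3436 m.
A = 2.7 × 4.27 = 11.529 m².
Resultant F = γ·h_c·A = 8.23059 × 1.3436 × 11.529 = 127.495 kN.
I_c = b·h³/12 = 2.7 × 4.27³/12 = 17.5173 m⁴.
Centre of pressure: y_p = y_c + I_c/(y_c·A) = 2.135 + 17.5173/(2.135 × 11.529) = 2.135 + 0.711668 = 2.84667 m along the plane.
Vertically, h_p = y_p·sinθ = 2.84667 × 0.629320 = 1.79147 m.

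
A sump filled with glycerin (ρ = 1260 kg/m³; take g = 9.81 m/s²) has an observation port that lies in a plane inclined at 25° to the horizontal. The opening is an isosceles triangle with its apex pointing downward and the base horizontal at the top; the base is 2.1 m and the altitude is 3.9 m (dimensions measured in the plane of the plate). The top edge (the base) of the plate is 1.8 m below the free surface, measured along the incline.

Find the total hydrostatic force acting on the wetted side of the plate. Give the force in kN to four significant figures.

F ≈ 66.31 kN

γ = ρg = 1260 × 9.81 / 1000 = 12.3606 kN/m³.
Let θ = 25° be the plate's angle to the horizontal; measure y along the incline from where the plane meets the free surface. Vertical depth h = y·sinθ with sinθ = 0.422618.
With the apex down, the centroid sits h/3 = 3.9/3 = 1.3 m below the base (the top edge), so y_c = 1.8 + 1.3 = 3.1 m and h_c = 3.1 × 0.422618 = 1.31012 m.
A = ½ × 2.1 × 3.9 = 4.095 m².
Resultant F = γ·h_c·A = 12.3606 × 1.31012 × 4.095 = 66.3139 kN.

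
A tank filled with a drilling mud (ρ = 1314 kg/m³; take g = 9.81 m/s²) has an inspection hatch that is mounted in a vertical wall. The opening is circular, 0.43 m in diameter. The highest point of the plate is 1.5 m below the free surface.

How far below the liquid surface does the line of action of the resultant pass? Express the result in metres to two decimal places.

γ = ρg = 1314 × 9.81 / 1000 = 12.89034 kN/m³.
The centroid is at the centre, 0.215 m below the top of the plate, so the centroid depth is h_c = 1.5 + 0.215 = 1.715 m.
A = π(0.215)² = 0.14522 m².
Resultant F = γ·h_c·A = 12.89034 × 1.715 × 0.14522 = 3.21037 kN.
I_c = πr⁴/4 = π × 0.215⁴/4 = 0.0016782 m⁴.
Centre of pressure: y_p = y_c + I_c/(y_c·A) = 1.715 + 0.0016782/(1.715 × 0.14522) = 1.715 + 0.00673834 = 1.72174 m along the plane.

h_p = 1.72 m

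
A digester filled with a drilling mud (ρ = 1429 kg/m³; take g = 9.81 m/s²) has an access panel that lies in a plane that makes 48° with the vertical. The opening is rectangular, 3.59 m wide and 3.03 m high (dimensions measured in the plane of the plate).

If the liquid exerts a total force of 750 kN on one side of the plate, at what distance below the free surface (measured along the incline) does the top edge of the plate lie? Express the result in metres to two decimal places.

γ = ρg = 1429 × 9.81 / 1000 = 14.01849 kN/m³.
A = 3.59 × 3.03 = 10.8777 m².
From F = γ·h_c·A, the centroid depth is h_c = 750/(14.01849 × 10.8777) = 4.91839 m.
The plate makes 48° with the vertical, i.e. θ = 90° − 48° = 42° to the horizontal. Measuring y along the incline from the free-surface line, vertical depth h = y·sinθ with sinθ = 0.669131.
Along the incline, y_c = h_c/sinθ = 4.91839/0.669131 = 7.35041 m.
The centroid lies 3.03/2 = 1.515 m below the top edge, so the top edge sits at y_top = 7.35041 − 1.515 = 5.83541 m along the incline.

y_top ≈ 5.84 m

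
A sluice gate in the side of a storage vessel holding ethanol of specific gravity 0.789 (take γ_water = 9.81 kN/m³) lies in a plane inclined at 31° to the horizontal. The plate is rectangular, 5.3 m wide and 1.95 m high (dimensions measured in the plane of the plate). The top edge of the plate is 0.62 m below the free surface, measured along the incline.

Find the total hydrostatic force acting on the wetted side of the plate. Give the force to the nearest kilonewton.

γ = 0.789 × 9.81 = 7.74009 kN/m³.
Let θ = 31° be the plate's angle to the horizontal; measure y along the incline from where the plane meets the free surface. Vertical depth h = y·sinθ with sinθ = 0.515038.
The centroid lies 1.95/2 = 0.975 m below the top edge, so y_c = 0.62 + 0.975 = 1.595 m and h_c = 1.595 × 0.515038 = 0.821486 m.
A = 5.3 × 1.95 = 10.335 m².
Resultant F = γ·h_c·A = 7.74009 × 0.821486 × 10.335 = 65.7138 kN.

F ≈ 66 kN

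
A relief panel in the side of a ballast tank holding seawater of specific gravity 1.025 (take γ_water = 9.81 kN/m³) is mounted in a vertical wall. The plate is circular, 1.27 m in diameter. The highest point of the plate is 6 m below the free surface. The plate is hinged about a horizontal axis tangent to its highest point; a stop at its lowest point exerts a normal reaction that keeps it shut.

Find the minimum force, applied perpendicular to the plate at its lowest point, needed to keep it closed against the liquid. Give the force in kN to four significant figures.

γ = 1.025 × 9.81 = 10.05525 kN/m³.
The centroid is at the centre, 0.635 m below the top of the plate, so the centroid depth is h_c = 6 + 0.635 = 6.635 m.
A = π(0.635)² = 1.26677 m².
Resultant F = γ·h_c·A = 10.05525 × 6.635 × 1.26677 = 84.5146 kN.
I_c = πr⁴/4 = π × 0.635⁴/4 = 0.127698 m⁴.
Centre of pressure: y_p = y_c + I_c/(y_c·A) = 6.635 + 0.127698/(6.635 × 1.26677) = 6.635 + 0.0151931 = 6.65019 m along the plane.
The resultant acts 0.635 + 0.0151931 = 0.650193 m (along the plate) below the hinge at the top edge, so the moment about the hinge is M = F × 0.650193 = 84.5146 × 0.650193 = 54.9508 kN·m.
A normal force at the bottom, 1.27 m from the hinge, must supply this moment: P = 54.9508/1.27 = 43.2683 kN.

P ≈ 43.27 kN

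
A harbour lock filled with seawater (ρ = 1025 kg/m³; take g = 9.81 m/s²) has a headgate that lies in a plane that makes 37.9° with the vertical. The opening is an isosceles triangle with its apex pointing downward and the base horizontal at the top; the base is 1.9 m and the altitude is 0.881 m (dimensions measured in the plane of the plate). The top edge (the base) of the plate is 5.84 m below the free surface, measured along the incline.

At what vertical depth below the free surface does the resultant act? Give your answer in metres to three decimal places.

γ = ρg = 1025 × 9.81 / 1000 = 10.05525 kN/m³.
The plate makes 37.9° with the vertical, i.e. θ = 90° − 37.9° = 52.1° to the horizontal. Measuring y along the incline from the free-surface line, vertical depth h = y·sinθ with sinθ = 0.789084.
With the apex down, the centroid sits h/3 = 0.881/3 = 0.293667 m below the base (the top edge), so y_c = 5.84 + 0.293667 = 6.13367 m and h_c = 6.13367 × 0.789084 = 4.83998 m.
A = ½ × 1.9 × 0.881 = 0.83695 m².
Resultant F = γ·h_c·A = 10.05525 × 4.83998 × 0.83695 = 40.732 kN.
I_c = b·h³/36 = 1.9 × 0.881³/36 = 0.0360893 m⁴.
Centre of pressure: y_p = y_c + I_c/(y_c·A) = 6.13367 + 0.0360893/(6.13367 × 0.83695) = 6.13367 + 0.00703005 = 6.1407 m along the plane.
Vertically, h_p = y_p·sinθ = 6.1407 × 0.789084 = 4.84553 m.

h_p = 4.846 m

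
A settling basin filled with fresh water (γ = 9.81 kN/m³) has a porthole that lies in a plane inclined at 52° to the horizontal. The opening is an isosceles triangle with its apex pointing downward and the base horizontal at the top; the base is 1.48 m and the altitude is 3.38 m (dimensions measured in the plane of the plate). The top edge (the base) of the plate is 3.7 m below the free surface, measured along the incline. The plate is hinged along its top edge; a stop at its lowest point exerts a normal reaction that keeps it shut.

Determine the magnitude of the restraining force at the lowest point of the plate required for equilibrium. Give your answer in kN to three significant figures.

γ = 9.81 kN/m³.
Let θ = 52° be the plate's angle to the horizontal; measure y along the incline from where the plane meets the free surface. Vertical depth h = y·sinθ with sinθ = 0.788011.
With the apex down, the centroid sits h/3 = 3.38/3 = 1.12667 m below the base (the top edge), so y_c = 3.7 + 1.12667 = 4.82667 m and h_c = 4.82667 × 0.788011 = 3.80347 m.
A = ½ × 1.48 × 3.38 = 2.5012 m².
Resultant F = γ·h_c·A = 9.81 × 3.80347 × 2.5012 = 93.3249 kN.
I_c = b·h³/36 = 1.48 × 3.38³/36 = 1.58748 m⁴.
Centre of pressure: y_p = y_c + I_c/(y_c·A) = 4.82667 + 1.58748/(4.82667 × 2.5012) = 4.82667 + 0.131496 = 4.95817 m along the plane.
The resultant acts 1.12667 + 0.131496 = 1.25817 m (along the plate) below the hinge at the top edge, so the moment about the hinge is M = F × 1.25817 = 93.3249 × 1.25817 = 117.419 kN·m.
A normal force at the bottom, 3.38 m from the hinge, must supply this moment: P = 117.419/3.38 = 34.7393 kN.

P ≈ 34.7 kN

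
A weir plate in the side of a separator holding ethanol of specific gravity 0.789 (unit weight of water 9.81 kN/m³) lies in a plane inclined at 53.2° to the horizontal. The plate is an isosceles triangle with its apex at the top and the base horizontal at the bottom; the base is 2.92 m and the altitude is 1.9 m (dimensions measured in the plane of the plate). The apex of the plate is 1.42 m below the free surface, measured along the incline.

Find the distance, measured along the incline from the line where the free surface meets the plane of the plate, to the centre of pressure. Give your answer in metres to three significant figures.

γ = 0.789 × 9.81 = 7.74009 kN/m³.
Let θ = 53.2° be the plate's angle to the horizontal; measure y along the incline from where the plane meets the free surface. Vertical depth h = y·sinθ with sinθ = 0.800731.
With the apex up, the centroid sits 2h/3 = 2 × 1.9/3 = 1.26667 m below the apex, so y_c = 1.42 + 1.26667 = 2.68667 m and h_c = 2.68667 × 0.800731 = 2.1513 m.
A = ½ × 2.92 × 1.9 = 2.774 m².
Resultant F = γ·h_c·A = 7.74009 × 2.1513 × 2.774 = 46.1906 kN.
I_c = b·h³/36 = 2.92 × 1.9³/36 = 0.556341 m⁴.
Centre of pressure: y_p = y_c + I_c/(y_c·A) = 2.68667 + 0.556341/(2.68667 × 2.774) = 2.68667 + 0.0746484 = 2.76132 m along the plane.

y_p = 2.76 m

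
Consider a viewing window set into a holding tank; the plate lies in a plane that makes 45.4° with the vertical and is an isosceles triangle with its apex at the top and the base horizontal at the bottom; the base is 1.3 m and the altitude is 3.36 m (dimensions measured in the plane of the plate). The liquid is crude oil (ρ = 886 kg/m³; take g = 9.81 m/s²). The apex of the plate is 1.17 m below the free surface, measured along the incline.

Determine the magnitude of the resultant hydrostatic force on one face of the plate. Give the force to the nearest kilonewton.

γ = ρg = 886 × 9.81 / 1000 = 8.69166 kN/m³.
The plate makes 45.4° with the vertical, i.e. θ = 90° − 45.4° = 44.6° to the horizontal. Measuring y along the incline from the free-surface line, vertical depth h = y·sinθ with sinθ = 0.702153.
With the apex up, the centroid sits 2h/3 = 2 × 3.36/3 = 2.24 m below the apex, so y_c = 1.17 + 2.24 = 3.41 m and h_c = 3.41 × 0.702153 = 2.39434 m.
A = ½ × 1.3 × 3.36 = 2.184 m².
Resultant F = γ·h_c·A = 8.69166 × 2.39434 × 2.184 = 45.4508 kN.

F ≈ 45 kN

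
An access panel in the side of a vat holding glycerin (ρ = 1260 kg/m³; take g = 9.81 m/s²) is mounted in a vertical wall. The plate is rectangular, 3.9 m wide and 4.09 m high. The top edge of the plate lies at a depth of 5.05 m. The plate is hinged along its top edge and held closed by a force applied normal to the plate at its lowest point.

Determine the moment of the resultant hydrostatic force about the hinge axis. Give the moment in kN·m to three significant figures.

M ≈ 3140 kN·m

γ = ρg = 1260 × 9.81 / 1000 = 12.3606 kN/m³.
The centroid lies 4.09/2 = 2.045 m below the top edge, so the centroid depth is h_c = 5.05 + 2.045 = 7.095 m.
A = 3.9 × 4.09 = 15.951 m².
Resultant F = γ·h_c·A = 12.3606 × 7.095 × 15.951 = 1398.88 kN.
I_c = b·h³/12 = 3.9 × 4.09³/12 = 22.2358 m⁴.
Centre of pressure: y_p = y_c + I_c/(y_c·A) = 7.095 + 22.2358/(7.095 × 15.951) = 7.095 + 0.196477 = 7.29148 m along the plane.
The resultant acts 2.045 + 0.196477 = 2.24148 m (along the plate) below the hinge at the top edge, so the moment about the hinge is M = F × 2.24148 = 1398.88 × 2.24148 = 3135.56 kN·m.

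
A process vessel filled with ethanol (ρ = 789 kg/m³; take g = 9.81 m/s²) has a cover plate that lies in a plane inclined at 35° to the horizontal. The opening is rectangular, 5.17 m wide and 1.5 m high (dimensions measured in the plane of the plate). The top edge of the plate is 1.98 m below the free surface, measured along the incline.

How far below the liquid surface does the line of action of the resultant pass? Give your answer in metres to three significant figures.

γ = ρg = 789 × 9.81 / 1000 = 7.74009 kN/m³.
Let θ = 35° be the plate's angle to the horizontal; measure y along the incline from where the plane meets the free surface. Vertical depth h = y·sinθ with sinθ = 0.573576.
The centroid lies 1.5/2 = 0.75 m below the top edge, so y_c = 1.98 + 0.75 = 2.73 m and h_c = 2.73 × 0.573576 = 1.56586 m.
A = 5.17 × 1.5 = 7.755 m².
Resultant F = γ·h_c·A = 7.74009 × 1.56586 × 7.755 = 93.9898 kN.
I_c = b·h³/12 = 5.17 × 1.5³/12 = 1.45406 m⁴.
Centre of pressure: y_p = y_c + I_c/(y_c·A) = 2.73 + 1.45406/(2.73 × 7.755) = 2.73 + 0.0686812 = 2.79868 m along the plane.
Vertically, h_p = y_p·sinθ = 2.79868 × 0.573576 = 1.60526 m.

h_p = 1.61 m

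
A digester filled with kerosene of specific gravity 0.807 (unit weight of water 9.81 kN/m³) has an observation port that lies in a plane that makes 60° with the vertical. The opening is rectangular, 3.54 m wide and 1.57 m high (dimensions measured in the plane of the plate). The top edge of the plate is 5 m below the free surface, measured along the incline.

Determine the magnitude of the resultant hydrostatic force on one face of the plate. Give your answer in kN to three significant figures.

γ = 0.807 × 9.81 = 7.91667 kN/m³.
The plate makes 60° with the vertical, i.e. θ = 90° − 60° = 30° to the horizontal. Measuring y along the incline from the free-surface line, vertical depth h = y·sinθ with sinθ = 0.500000.
The centroid lies 1.57/2 = 0.785 m below the top edge, so y_c = 5 + 0.785 = 5.785 m and h_c = 5.785 × 0.500000 = 2.8925 m.
A = 3.54 × 1.57 = 5.5578 m².
Resultant F = γ·h_c·A = 7.91667 × 2.8925 × 5.5578 = 127.268 kN.

F ≈ 127 kN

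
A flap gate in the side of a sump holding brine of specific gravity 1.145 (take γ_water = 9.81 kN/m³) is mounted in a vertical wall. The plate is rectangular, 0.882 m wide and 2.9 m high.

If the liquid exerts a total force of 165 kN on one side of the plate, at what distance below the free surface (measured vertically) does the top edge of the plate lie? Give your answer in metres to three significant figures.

d_top ≈ 4.29 m

γ = 1.145 × 9.81 = 11.23245 kN/m³.
A = 0.882 × 2.9 = 2.5578 m².
From F = γ·h_c·A, the centroid depth is h_c = 165/(11.23245 × 2.5578) = 5.74305 m.
The centroid lies 2.9/2 = 1.45 m below the top edge, so the top edge sits at h_top = 5.74305 − 1.45 = 4.29305 m below the surface.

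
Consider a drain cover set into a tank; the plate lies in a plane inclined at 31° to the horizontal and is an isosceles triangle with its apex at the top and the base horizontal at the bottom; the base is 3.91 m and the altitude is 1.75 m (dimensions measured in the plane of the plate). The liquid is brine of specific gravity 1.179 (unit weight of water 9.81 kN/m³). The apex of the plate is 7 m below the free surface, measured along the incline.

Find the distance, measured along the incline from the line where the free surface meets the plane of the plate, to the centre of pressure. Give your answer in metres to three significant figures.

γ = 1.179 × 9.81 = 11.56599 kN/m³.
Let θ = 31° be the plate's angle to the horizontal; measure y along the incline from where the plane meets the free surface. Vertical depth h = y·sinθ with sinθ = 0.515038.
With the apex up, the centroid sits 2h/3 = 2 × 1.75/3 = 1.16667 m below the apex, so y_c = 7 + 1.16667 = 8.16667 m and h_c = 8.16667 × 0.515038 = 4.20615 m.
A = ½ × 3.91 × 1.75 = 3.42125 m².
Resultant F = γ·h_c·A = 11.56599 × 4.20615 × 3.42125 = 166.438 kN.
I_c = b·h³/36 = 3.91 × 1.75³/36 = 0.582088 m⁴.
Centre of pressure: y_p = y_c + I_c/(y_c·A) = 8.16667 + 0.582088/(8.16667 × 3.42125) = 8.16667 + 0.0208333 = 8.1875 m along the plane.

y_p = 8.19 m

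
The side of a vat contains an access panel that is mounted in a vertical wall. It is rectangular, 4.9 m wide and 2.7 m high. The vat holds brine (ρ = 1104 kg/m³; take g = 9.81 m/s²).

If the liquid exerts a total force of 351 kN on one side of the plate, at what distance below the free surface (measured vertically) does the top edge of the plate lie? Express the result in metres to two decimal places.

d_top ≈ 1.10 m

γ = ρg = 1104 × 9.81 / 1000 = 10.83024 kN/m³.
A = 4.9 × 2.7 = 13.23 m².
From F = γ·h_c·A, the centroid depth is h_c = 351/(10.83024 × 13.23) = 2.44968 m.
The centroid lies 2.7/2 = 1.35 m below the top edge, so the top edge sits at h_top = 2.44968 − 1.35 = 1.09968 m below the surface.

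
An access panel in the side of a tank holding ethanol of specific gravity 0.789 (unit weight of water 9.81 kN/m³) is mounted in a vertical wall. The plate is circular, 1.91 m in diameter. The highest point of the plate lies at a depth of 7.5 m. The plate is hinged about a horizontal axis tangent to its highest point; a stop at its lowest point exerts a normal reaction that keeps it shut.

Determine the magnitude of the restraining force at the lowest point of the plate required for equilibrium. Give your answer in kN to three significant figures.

γ = 0.789 × 9.81 = 7.74009 kN/m³.
The centroid is at the centre, 0.955 m below the top of the plate, so the centroid depth is h_c = 7.5 + 0.955 = 8.455 m.
A = π(0.955)² = 2.86521 m².
Resultant F = γ·h_c·A = 7.74009 × 8.455 × 2.86521 = 187.506 kN.
I_c = πr⁴/4 = π × 0.955⁴/4 = 0.653286 m⁴.
Centre of pressure: y_p = y_c + I_c/(y_c·A) = 8.455 + 0.653286/(8.455 × 2.86521) = 8.455 + 0.026967 = 8.48197 m along the plane.
The resultant acts 0.955 + 0.026967 = 0.981967 m (along the plate) below the hinge at the top edge, so the moment about the hinge is M = F × 0.981967 = 187.506 × 0.981967 = 184.125 kN·m.
A normal force at the bottom, 1.91 m from the hinge, must supply this moment: P = 184.125/1.91 = 96.4005 kN.

P ≈ 96.4 kN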